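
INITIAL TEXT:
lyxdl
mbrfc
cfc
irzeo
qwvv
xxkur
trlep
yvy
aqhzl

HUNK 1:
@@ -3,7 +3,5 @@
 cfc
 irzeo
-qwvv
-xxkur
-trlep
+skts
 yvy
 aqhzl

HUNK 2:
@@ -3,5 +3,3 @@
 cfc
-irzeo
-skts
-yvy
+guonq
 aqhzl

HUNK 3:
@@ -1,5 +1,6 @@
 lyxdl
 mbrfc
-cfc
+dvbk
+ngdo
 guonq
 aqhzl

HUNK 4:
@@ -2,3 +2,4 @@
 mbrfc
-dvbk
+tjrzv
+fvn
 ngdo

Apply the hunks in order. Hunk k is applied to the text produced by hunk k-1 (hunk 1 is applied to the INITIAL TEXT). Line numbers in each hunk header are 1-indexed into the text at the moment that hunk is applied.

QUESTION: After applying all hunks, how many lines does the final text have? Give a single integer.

Answer: 7

Derivation:
Hunk 1: at line 3 remove [qwvv,xxkur,trlep] add [skts] -> 7 lines: lyxdl mbrfc cfc irzeo skts yvy aqhzl
Hunk 2: at line 3 remove [irzeo,skts,yvy] add [guonq] -> 5 lines: lyxdl mbrfc cfc guonq aqhzl
Hunk 3: at line 1 remove [cfc] add [dvbk,ngdo] -> 6 lines: lyxdl mbrfc dvbk ngdo guonq aqhzl
Hunk 4: at line 2 remove [dvbk] add [tjrzv,fvn] -> 7 lines: lyxdl mbrfc tjrzv fvn ngdo guonq aqhzl
Final line count: 7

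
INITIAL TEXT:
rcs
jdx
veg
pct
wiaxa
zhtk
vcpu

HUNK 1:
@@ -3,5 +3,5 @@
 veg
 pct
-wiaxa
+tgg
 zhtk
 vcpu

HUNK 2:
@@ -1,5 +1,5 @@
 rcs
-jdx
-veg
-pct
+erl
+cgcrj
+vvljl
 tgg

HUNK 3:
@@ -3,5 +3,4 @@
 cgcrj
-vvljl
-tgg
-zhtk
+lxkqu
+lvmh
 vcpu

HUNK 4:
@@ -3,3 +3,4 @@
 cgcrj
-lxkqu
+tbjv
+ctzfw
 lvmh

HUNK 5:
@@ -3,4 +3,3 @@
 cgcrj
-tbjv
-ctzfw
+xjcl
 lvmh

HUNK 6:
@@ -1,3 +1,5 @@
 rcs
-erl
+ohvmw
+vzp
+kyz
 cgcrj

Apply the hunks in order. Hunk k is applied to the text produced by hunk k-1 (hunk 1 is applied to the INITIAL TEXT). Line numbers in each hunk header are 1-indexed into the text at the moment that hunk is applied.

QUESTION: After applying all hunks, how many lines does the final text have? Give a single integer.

Answer: 8

Derivation:
Hunk 1: at line 3 remove [wiaxa] add [tgg] -> 7 lines: rcs jdx veg pct tgg zhtk vcpu
Hunk 2: at line 1 remove [jdx,veg,pct] add [erl,cgcrj,vvljl] -> 7 lines: rcs erl cgcrj vvljl tgg zhtk vcpu
Hunk 3: at line 3 remove [vvljl,tgg,zhtk] add [lxkqu,lvmh] -> 6 lines: rcs erl cgcrj lxkqu lvmh vcpu
Hunk 4: at line 3 remove [lxkqu] add [tbjv,ctzfw] -> 7 lines: rcs erl cgcrj tbjv ctzfw lvmh vcpu
Hunk 5: at line 3 remove [tbjv,ctzfw] add [xjcl] -> 6 lines: rcs erl cgcrj xjcl lvmh vcpu
Hunk 6: at line 1 remove [erl] add [ohvmw,vzp,kyz] -> 8 lines: rcs ohvmw vzp kyz cgcrj xjcl lvmh vcpu
Final line count: 8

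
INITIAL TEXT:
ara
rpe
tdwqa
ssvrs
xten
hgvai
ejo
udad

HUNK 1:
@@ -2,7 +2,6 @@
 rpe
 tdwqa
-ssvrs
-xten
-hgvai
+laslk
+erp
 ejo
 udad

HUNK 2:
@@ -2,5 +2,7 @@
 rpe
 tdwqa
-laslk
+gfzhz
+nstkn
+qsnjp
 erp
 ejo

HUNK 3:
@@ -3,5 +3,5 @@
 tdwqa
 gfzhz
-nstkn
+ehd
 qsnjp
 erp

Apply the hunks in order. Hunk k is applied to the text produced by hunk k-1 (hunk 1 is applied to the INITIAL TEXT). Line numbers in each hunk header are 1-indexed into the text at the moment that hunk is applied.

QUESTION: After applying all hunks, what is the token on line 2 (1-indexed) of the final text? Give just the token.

Hunk 1: at line 2 remove [ssvrs,xten,hgvai] add [laslk,erp] -> 7 lines: ara rpe tdwqa laslk erp ejo udad
Hunk 2: at line 2 remove [laslk] add [gfzhz,nstkn,qsnjp] -> 9 lines: ara rpe tdwqa gfzhz nstkn qsnjp erp ejo udad
Hunk 3: at line 3 remove [nstkn] add [ehd] -> 9 lines: ara rpe tdwqa gfzhz ehd qsnjp erp ejo udad
Final line 2: rpe

Answer: rpe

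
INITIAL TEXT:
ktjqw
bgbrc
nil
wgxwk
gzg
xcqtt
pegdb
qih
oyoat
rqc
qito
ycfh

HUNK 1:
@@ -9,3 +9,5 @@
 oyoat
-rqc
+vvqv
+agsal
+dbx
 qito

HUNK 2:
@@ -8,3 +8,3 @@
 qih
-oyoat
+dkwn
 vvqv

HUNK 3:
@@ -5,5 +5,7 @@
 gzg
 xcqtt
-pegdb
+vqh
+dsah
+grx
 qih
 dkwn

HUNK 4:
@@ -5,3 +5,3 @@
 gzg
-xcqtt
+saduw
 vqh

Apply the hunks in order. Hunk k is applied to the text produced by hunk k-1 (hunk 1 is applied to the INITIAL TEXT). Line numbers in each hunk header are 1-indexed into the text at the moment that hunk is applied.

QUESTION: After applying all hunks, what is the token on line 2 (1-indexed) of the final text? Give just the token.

Hunk 1: at line 9 remove [rqc] add [vvqv,agsal,dbx] -> 14 lines: ktjqw bgbrc nil wgxwk gzg xcqtt pegdb qih oyoat vvqv agsal dbx qito ycfh
Hunk 2: at line 8 remove [oyoat] add [dkwn] -> 14 lines: ktjqw bgbrc nil wgxwk gzg xcqtt pegdb qih dkwn vvqv agsal dbx qito ycfh
Hunk 3: at line 5 remove [pegdb] add [vqh,dsah,grx] -> 16 lines: ktjqw bgbrc nil wgxwk gzg xcqtt vqh dsah grx qih dkwn vvqv agsal dbx qito ycfh
Hunk 4: at line 5 remove [xcqtt] add [saduw] -> 16 lines: ktjqw bgbrc nil wgxwk gzg saduw vqh dsah grx qih dkwn vvqv agsal dbx qito ycfh
Final line 2: bgbrc

Answer: bgbrc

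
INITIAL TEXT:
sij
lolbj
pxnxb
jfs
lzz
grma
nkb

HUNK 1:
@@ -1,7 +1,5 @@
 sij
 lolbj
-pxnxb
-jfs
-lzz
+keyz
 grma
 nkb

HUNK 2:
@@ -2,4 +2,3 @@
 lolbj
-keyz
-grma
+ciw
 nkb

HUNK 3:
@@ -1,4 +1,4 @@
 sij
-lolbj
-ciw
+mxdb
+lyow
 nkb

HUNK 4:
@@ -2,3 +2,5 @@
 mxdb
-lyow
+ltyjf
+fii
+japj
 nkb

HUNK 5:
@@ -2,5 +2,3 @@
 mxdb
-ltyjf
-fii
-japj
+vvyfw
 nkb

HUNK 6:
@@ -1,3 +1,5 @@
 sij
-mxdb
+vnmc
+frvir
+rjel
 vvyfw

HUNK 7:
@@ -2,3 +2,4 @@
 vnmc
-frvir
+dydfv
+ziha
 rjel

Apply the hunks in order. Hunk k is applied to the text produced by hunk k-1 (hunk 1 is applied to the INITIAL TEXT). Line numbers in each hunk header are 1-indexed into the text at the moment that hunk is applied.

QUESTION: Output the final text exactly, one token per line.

Answer: sij
vnmc
dydfv
ziha
rjel
vvyfw
nkb

Derivation:
Hunk 1: at line 1 remove [pxnxb,jfs,lzz] add [keyz] -> 5 lines: sij lolbj keyz grma nkb
Hunk 2: at line 2 remove [keyz,grma] add [ciw] -> 4 lines: sij lolbj ciw nkb
Hunk 3: at line 1 remove [lolbj,ciw] add [mxdb,lyow] -> 4 lines: sij mxdb lyow nkb
Hunk 4: at line 2 remove [lyow] add [ltyjf,fii,japj] -> 6 lines: sij mxdb ltyjf fii japj nkb
Hunk 5: at line 2 remove [ltyjf,fii,japj] add [vvyfw] -> 4 lines: sij mxdb vvyfw nkb
Hunk 6: at line 1 remove [mxdb] add [vnmc,frvir,rjel] -> 6 lines: sij vnmc frvir rjel vvyfw nkb
Hunk 7: at line 2 remove [frvir] add [dydfv,ziha] -> 7 lines: sij vnmc dydfv ziha rjel vvyfw nkb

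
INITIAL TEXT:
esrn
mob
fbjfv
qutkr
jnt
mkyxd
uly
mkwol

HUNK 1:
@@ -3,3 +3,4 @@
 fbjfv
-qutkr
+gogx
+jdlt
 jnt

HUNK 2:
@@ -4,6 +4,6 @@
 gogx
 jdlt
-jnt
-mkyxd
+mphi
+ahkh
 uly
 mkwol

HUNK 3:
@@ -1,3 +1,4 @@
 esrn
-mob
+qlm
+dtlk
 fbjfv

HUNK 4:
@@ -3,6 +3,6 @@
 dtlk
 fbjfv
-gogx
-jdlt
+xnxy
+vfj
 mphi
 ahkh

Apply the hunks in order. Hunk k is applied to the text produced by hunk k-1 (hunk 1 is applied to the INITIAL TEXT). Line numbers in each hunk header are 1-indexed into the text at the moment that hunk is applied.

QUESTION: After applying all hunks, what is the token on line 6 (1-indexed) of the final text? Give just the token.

Answer: vfj

Derivation:
Hunk 1: at line 3 remove [qutkr] add [gogx,jdlt] -> 9 lines: esrn mob fbjfv gogx jdlt jnt mkyxd uly mkwol
Hunk 2: at line 4 remove [jnt,mkyxd] add [mphi,ahkh] -> 9 lines: esrn mob fbjfv gogx jdlt mphi ahkh uly mkwol
Hunk 3: at line 1 remove [mob] add [qlm,dtlk] -> 10 lines: esrn qlm dtlk fbjfv gogx jdlt mphi ahkh uly mkwol
Hunk 4: at line 3 remove [gogx,jdlt] add [xnxy,vfj] -> 10 lines: esrn qlm dtlk fbjfv xnxy vfj mphi ahkh uly mkwol
Final line 6: vfj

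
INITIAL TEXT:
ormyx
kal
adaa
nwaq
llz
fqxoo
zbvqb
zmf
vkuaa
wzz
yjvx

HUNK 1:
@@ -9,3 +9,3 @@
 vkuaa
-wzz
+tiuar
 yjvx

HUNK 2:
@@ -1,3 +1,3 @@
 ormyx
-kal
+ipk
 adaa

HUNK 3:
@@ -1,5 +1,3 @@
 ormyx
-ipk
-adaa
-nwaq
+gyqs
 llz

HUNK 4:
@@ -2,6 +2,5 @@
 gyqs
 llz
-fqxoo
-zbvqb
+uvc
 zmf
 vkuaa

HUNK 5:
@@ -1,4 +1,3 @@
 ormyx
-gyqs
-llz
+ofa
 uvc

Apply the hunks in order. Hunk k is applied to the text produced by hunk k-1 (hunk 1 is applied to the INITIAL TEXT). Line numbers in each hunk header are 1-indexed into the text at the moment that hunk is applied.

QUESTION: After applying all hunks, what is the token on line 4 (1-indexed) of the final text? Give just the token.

Answer: zmf

Derivation:
Hunk 1: at line 9 remove [wzz] add [tiuar] -> 11 lines: ormyx kal adaa nwaq llz fqxoo zbvqb zmf vkuaa tiuar yjvx
Hunk 2: at line 1 remove [kal] add [ipk] -> 11 lines: ormyx ipk adaa nwaq llz fqxoo zbvqb zmf vkuaa tiuar yjvx
Hunk 3: at line 1 remove [ipk,adaa,nwaq] add [gyqs] -> 9 lines: ormyx gyqs llz fqxoo zbvqb zmf vkuaa tiuar yjvx
Hunk 4: at line 2 remove [fqxoo,zbvqb] add [uvc] -> 8 lines: ormyx gyqs llz uvc zmf vkuaa tiuar yjvx
Hunk 5: at line 1 remove [gyqs,llz] add [ofa] -> 7 lines: ormyx ofa uvc zmf vkuaa tiuar yjvx
Final line 4: zmf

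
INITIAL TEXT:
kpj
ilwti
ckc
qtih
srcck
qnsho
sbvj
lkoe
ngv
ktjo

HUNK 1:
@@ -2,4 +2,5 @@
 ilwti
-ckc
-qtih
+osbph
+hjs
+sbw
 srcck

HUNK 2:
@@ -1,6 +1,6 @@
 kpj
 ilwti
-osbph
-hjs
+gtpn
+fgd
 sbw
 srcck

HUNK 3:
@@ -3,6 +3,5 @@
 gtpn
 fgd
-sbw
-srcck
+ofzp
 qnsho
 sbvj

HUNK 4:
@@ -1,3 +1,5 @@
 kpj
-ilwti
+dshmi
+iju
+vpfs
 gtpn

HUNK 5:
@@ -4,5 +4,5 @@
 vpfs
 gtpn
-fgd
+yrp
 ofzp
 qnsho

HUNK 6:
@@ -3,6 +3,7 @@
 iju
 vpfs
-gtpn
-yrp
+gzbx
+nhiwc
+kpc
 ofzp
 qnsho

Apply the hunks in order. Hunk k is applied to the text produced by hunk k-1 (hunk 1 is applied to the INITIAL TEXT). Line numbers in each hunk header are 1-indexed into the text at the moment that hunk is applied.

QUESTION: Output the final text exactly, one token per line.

Hunk 1: at line 2 remove [ckc,qtih] add [osbph,hjs,sbw] -> 11 lines: kpj ilwti osbph hjs sbw srcck qnsho sbvj lkoe ngv ktjo
Hunk 2: at line 1 remove [osbph,hjs] add [gtpn,fgd] -> 11 lines: kpj ilwti gtpn fgd sbw srcck qnsho sbvj lkoe ngv ktjo
Hunk 3: at line 3 remove [sbw,srcck] add [ofzp] -> 10 lines: kpj ilwti gtpn fgd ofzp qnsho sbvj lkoe ngv ktjo
Hunk 4: at line 1 remove [ilwti] add [dshmi,iju,vpfs] -> 12 lines: kpj dshmi iju vpfs gtpn fgd ofzp qnsho sbvj lkoe ngv ktjo
Hunk 5: at line 4 remove [fgd] add [yrp] -> 12 lines: kpj dshmi iju vpfs gtpn yrp ofzp qnsho sbvj lkoe ngv ktjo
Hunk 6: at line 3 remove [gtpn,yrp] add [gzbx,nhiwc,kpc] -> 13 lines: kpj dshmi iju vpfs gzbx nhiwc kpc ofzp qnsho sbvj lkoe ngv ktjo

Answer: kpj
dshmi
iju
vpfs
gzbx
nhiwc
kpc
ofzp
qnsho
sbvj
lkoe
ngv
ktjo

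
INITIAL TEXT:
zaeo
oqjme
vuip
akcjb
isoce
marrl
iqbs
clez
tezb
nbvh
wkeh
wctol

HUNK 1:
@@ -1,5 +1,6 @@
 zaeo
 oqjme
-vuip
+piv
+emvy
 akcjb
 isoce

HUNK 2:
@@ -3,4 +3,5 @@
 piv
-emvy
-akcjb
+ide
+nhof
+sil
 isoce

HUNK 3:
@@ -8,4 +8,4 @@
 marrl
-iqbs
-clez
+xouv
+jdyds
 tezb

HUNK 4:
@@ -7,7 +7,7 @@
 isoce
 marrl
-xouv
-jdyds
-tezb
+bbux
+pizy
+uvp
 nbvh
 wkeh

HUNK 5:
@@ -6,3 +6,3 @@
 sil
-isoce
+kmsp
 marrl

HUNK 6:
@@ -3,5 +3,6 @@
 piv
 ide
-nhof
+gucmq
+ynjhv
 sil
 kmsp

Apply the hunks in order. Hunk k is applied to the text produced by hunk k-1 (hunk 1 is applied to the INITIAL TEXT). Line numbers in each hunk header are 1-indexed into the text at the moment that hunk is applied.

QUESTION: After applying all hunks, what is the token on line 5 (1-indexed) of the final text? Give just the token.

Hunk 1: at line 1 remove [vuip] add [piv,emvy] -> 13 lines: zaeo oqjme piv emvy akcjb isoce marrl iqbs clez tezb nbvh wkeh wctol
Hunk 2: at line 3 remove [emvy,akcjb] add [ide,nhof,sil] -> 14 lines: zaeo oqjme piv ide nhof sil isoce marrl iqbs clez tezb nbvh wkeh wctol
Hunk 3: at line 8 remove [iqbs,clez] add [xouv,jdyds] -> 14 lines: zaeo oqjme piv ide nhof sil isoce marrl xouv jdyds tezb nbvh wkeh wctol
Hunk 4: at line 7 remove [xouv,jdyds,tezb] add [bbux,pizy,uvp] -> 14 lines: zaeo oqjme piv ide nhof sil isoce marrl bbux pizy uvp nbvh wkeh wctol
Hunk 5: at line 6 remove [isoce] add [kmsp] -> 14 lines: zaeo oqjme piv ide nhof sil kmsp marrl bbux pizy uvp nbvh wkeh wctol
Hunk 6: at line 3 remove [nhof] add [gucmq,ynjhv] -> 15 lines: zaeo oqjme piv ide gucmq ynjhv sil kmsp marrl bbux pizy uvp nbvh wkeh wctol
Final line 5: gucmq

Answer: gucmq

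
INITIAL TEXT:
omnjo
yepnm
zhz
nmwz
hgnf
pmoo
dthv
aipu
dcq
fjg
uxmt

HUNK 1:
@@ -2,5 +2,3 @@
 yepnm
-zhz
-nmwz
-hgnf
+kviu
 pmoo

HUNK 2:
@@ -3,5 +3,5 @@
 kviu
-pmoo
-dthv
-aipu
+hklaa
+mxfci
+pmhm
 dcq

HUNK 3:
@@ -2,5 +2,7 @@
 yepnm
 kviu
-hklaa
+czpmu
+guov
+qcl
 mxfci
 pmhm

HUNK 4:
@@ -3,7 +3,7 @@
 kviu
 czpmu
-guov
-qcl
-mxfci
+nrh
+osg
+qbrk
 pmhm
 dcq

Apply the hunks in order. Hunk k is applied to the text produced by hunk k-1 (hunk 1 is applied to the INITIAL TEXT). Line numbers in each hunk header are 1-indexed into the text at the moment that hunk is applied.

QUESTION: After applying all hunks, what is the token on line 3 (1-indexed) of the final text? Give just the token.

Answer: kviu

Derivation:
Hunk 1: at line 2 remove [zhz,nmwz,hgnf] add [kviu] -> 9 lines: omnjo yepnm kviu pmoo dthv aipu dcq fjg uxmt
Hunk 2: at line 3 remove [pmoo,dthv,aipu] add [hklaa,mxfci,pmhm] -> 9 lines: omnjo yepnm kviu hklaa mxfci pmhm dcq fjg uxmt
Hunk 3: at line 2 remove [hklaa] add [czpmu,guov,qcl] -> 11 lines: omnjo yepnm kviu czpmu guov qcl mxfci pmhm dcq fjg uxmt
Hunk 4: at line 3 remove [guov,qcl,mxfci] add [nrh,osg,qbrk] -> 11 lines: omnjo yepnm kviu czpmu nrh osg qbrk pmhm dcq fjg uxmt
Final line 3: kviu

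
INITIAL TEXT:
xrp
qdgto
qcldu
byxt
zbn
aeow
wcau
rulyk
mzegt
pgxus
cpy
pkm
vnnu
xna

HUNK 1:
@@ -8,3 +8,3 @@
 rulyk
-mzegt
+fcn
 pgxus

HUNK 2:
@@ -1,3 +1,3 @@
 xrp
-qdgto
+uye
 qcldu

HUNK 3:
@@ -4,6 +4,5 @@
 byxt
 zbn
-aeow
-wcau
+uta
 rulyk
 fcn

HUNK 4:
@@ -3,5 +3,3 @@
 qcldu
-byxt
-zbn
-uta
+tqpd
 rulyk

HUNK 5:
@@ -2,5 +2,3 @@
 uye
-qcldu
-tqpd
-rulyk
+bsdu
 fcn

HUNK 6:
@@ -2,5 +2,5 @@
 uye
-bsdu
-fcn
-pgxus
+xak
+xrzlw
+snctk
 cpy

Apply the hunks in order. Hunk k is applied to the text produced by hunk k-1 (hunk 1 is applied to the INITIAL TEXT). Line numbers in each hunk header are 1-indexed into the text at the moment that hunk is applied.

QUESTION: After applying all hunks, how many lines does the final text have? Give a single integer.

Answer: 9

Derivation:
Hunk 1: at line 8 remove [mzegt] add [fcn] -> 14 lines: xrp qdgto qcldu byxt zbn aeow wcau rulyk fcn pgxus cpy pkm vnnu xna
Hunk 2: at line 1 remove [qdgto] add [uye] -> 14 lines: xrp uye qcldu byxt zbn aeow wcau rulyk fcn pgxus cpy pkm vnnu xna
Hunk 3: at line 4 remove [aeow,wcau] add [uta] -> 13 lines: xrp uye qcldu byxt zbn uta rulyk fcn pgxus cpy pkm vnnu xna
Hunk 4: at line 3 remove [byxt,zbn,uta] add [tqpd] -> 11 lines: xrp uye qcldu tqpd rulyk fcn pgxus cpy pkm vnnu xna
Hunk 5: at line 2 remove [qcldu,tqpd,rulyk] add [bsdu] -> 9 lines: xrp uye bsdu fcn pgxus cpy pkm vnnu xna
Hunk 6: at line 2 remove [bsdu,fcn,pgxus] add [xak,xrzlw,snctk] -> 9 lines: xrp uye xak xrzlw snctk cpy pkm vnnu xna
Final line count: 9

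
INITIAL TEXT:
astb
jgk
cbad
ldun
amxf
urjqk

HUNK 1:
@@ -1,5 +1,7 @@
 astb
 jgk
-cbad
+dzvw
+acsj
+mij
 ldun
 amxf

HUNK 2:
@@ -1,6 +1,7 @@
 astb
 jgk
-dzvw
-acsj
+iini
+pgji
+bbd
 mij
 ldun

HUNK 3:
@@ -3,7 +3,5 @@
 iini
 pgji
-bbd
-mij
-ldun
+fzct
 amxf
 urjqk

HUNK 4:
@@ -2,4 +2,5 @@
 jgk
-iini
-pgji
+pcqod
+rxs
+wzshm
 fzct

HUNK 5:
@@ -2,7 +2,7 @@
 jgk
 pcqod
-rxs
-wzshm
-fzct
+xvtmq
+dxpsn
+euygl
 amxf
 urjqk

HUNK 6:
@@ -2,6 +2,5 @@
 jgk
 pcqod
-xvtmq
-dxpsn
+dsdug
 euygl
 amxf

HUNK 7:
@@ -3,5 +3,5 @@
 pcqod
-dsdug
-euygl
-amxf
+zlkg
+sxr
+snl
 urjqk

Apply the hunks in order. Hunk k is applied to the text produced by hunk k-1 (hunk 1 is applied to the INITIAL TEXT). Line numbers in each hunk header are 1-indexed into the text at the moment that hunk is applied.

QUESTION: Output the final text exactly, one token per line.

Answer: astb
jgk
pcqod
zlkg
sxr
snl
urjqk

Derivation:
Hunk 1: at line 1 remove [cbad] add [dzvw,acsj,mij] -> 8 lines: astb jgk dzvw acsj mij ldun amxf urjqk
Hunk 2: at line 1 remove [dzvw,acsj] add [iini,pgji,bbd] -> 9 lines: astb jgk iini pgji bbd mij ldun amxf urjqk
Hunk 3: at line 3 remove [bbd,mij,ldun] add [fzct] -> 7 lines: astb jgk iini pgji fzct amxf urjqk
Hunk 4: at line 2 remove [iini,pgji] add [pcqod,rxs,wzshm] -> 8 lines: astb jgk pcqod rxs wzshm fzct amxf urjqk
Hunk 5: at line 2 remove [rxs,wzshm,fzct] add [xvtmq,dxpsn,euygl] -> 8 lines: astb jgk pcqod xvtmq dxpsn euygl amxf urjqk
Hunk 6: at line 2 remove [xvtmq,dxpsn] add [dsdug] -> 7 lines: astb jgk pcqod dsdug euygl amxf urjqk
Hunk 7: at line 3 remove [dsdug,euygl,amxf] add [zlkg,sxr,snl] -> 7 lines: astb jgk pcqod zlkg sxr snl urjqk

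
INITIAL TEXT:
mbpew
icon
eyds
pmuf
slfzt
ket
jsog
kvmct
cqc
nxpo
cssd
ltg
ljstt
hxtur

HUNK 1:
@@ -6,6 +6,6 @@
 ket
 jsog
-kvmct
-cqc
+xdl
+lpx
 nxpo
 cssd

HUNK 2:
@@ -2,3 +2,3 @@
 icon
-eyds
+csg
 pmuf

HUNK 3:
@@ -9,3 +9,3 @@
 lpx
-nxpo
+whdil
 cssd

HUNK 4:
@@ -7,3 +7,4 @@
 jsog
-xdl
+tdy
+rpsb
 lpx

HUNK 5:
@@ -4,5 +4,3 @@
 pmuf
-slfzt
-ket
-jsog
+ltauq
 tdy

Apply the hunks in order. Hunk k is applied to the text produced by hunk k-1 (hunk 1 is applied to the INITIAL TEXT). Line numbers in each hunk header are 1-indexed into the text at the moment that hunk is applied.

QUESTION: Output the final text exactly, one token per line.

Hunk 1: at line 6 remove [kvmct,cqc] add [xdl,lpx] -> 14 lines: mbpew icon eyds pmuf slfzt ket jsog xdl lpx nxpo cssd ltg ljstt hxtur
Hunk 2: at line 2 remove [eyds] add [csg] -> 14 lines: mbpew icon csg pmuf slfzt ket jsog xdl lpx nxpo cssd ltg ljstt hxtur
Hunk 3: at line 9 remove [nxpo] add [whdil] -> 14 lines: mbpew icon csg pmuf slfzt ket jsog xdl lpx whdil cssd ltg ljstt hxtur
Hunk 4: at line 7 remove [xdl] add [tdy,rpsb] -> 15 lines: mbpew icon csg pmuf slfzt ket jsog tdy rpsb lpx whdil cssd ltg ljstt hxtur
Hunk 5: at line 4 remove [slfzt,ket,jsog] add [ltauq] -> 13 lines: mbpew icon csg pmuf ltauq tdy rpsb lpx whdil cssd ltg ljstt hxtur

Answer: mbpew
icon
csg
pmuf
ltauq
tdy
rpsb
lpx
whdil
cssd
ltg
ljstt
hxtur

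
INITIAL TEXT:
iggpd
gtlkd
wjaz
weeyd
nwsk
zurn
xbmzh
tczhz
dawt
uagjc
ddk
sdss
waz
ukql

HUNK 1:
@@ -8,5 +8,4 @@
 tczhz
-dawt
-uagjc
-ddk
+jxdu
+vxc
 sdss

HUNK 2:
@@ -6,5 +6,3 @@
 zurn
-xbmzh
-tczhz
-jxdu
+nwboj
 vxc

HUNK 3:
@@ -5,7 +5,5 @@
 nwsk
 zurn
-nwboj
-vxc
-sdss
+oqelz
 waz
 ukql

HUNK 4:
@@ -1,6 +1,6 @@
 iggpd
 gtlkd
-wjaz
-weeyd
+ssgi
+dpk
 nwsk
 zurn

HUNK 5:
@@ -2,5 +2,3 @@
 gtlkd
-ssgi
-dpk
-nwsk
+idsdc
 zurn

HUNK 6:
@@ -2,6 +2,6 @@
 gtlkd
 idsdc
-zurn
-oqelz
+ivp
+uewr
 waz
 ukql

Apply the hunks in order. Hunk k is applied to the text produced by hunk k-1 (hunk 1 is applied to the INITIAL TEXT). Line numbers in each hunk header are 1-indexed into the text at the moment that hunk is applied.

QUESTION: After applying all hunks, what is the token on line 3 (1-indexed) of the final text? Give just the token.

Answer: idsdc

Derivation:
Hunk 1: at line 8 remove [dawt,uagjc,ddk] add [jxdu,vxc] -> 13 lines: iggpd gtlkd wjaz weeyd nwsk zurn xbmzh tczhz jxdu vxc sdss waz ukql
Hunk 2: at line 6 remove [xbmzh,tczhz,jxdu] add [nwboj] -> 11 lines: iggpd gtlkd wjaz weeyd nwsk zurn nwboj vxc sdss waz ukql
Hunk 3: at line 5 remove [nwboj,vxc,sdss] add [oqelz] -> 9 lines: iggpd gtlkd wjaz weeyd nwsk zurn oqelz waz ukql
Hunk 4: at line 1 remove [wjaz,weeyd] add [ssgi,dpk] -> 9 lines: iggpd gtlkd ssgi dpk nwsk zurn oqelz waz ukql
Hunk 5: at line 2 remove [ssgi,dpk,nwsk] add [idsdc] -> 7 lines: iggpd gtlkd idsdc zurn oqelz waz ukql
Hunk 6: at line 2 remove [zurn,oqelz] add [ivp,uewr] -> 7 lines: iggpd gtlkd idsdc ivp uewr waz ukql
Final line 3: idsdc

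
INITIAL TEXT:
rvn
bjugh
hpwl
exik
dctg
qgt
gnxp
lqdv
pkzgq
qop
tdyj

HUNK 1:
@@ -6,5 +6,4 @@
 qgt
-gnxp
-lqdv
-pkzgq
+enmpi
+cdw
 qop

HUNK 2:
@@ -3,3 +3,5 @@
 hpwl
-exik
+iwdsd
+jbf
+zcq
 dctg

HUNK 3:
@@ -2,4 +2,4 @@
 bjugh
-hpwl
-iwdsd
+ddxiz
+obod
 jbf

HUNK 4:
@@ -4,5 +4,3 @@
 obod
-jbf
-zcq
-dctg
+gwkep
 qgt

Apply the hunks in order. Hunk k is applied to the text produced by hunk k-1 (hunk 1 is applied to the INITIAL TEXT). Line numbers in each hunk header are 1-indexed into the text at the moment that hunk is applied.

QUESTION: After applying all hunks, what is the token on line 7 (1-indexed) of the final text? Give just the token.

Answer: enmpi

Derivation:
Hunk 1: at line 6 remove [gnxp,lqdv,pkzgq] add [enmpi,cdw] -> 10 lines: rvn bjugh hpwl exik dctg qgt enmpi cdw qop tdyj
Hunk 2: at line 3 remove [exik] add [iwdsd,jbf,zcq] -> 12 lines: rvn bjugh hpwl iwdsd jbf zcq dctg qgt enmpi cdw qop tdyj
Hunk 3: at line 2 remove [hpwl,iwdsd] add [ddxiz,obod] -> 12 lines: rvn bjugh ddxiz obod jbf zcq dctg qgt enmpi cdw qop tdyj
Hunk 4: at line 4 remove [jbf,zcq,dctg] add [gwkep] -> 10 lines: rvn bjugh ddxiz obod gwkep qgt enmpi cdw qop tdyj
Final line 7: enmpi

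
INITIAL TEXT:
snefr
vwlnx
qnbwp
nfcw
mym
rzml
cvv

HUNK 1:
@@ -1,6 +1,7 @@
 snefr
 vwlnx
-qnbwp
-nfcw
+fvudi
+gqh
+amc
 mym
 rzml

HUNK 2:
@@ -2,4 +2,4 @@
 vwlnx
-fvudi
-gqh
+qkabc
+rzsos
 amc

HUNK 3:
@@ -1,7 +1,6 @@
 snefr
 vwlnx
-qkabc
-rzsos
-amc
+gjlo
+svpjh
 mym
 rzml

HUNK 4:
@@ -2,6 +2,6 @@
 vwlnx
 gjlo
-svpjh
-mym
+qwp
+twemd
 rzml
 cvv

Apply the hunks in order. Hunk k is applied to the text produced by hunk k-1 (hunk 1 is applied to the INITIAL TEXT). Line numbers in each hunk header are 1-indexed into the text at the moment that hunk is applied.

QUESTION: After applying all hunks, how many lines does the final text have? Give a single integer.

Answer: 7

Derivation:
Hunk 1: at line 1 remove [qnbwp,nfcw] add [fvudi,gqh,amc] -> 8 lines: snefr vwlnx fvudi gqh amc mym rzml cvv
Hunk 2: at line 2 remove [fvudi,gqh] add [qkabc,rzsos] -> 8 lines: snefr vwlnx qkabc rzsos amc mym rzml cvv
Hunk 3: at line 1 remove [qkabc,rzsos,amc] add [gjlo,svpjh] -> 7 lines: snefr vwlnx gjlo svpjh mym rzml cvv
Hunk 4: at line 2 remove [svpjh,mym] add [qwp,twemd] -> 7 lines: snefr vwlnx gjlo qwp twemd rzml cvv
Final line count: 7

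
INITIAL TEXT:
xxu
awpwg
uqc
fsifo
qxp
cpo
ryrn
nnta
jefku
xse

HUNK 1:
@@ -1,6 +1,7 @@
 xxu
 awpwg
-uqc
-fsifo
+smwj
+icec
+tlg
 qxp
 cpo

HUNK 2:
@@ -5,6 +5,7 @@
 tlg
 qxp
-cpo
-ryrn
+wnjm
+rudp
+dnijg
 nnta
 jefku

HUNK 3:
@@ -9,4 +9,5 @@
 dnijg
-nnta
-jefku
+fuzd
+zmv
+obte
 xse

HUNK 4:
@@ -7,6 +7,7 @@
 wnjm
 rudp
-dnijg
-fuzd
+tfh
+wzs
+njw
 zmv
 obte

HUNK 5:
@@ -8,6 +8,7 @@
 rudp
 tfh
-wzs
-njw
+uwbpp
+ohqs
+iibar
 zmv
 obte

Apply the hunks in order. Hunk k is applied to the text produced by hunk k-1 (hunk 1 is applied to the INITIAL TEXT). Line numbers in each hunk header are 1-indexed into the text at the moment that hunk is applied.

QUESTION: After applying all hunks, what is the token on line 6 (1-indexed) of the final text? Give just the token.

Answer: qxp

Derivation:
Hunk 1: at line 1 remove [uqc,fsifo] add [smwj,icec,tlg] -> 11 lines: xxu awpwg smwj icec tlg qxp cpo ryrn nnta jefku xse
Hunk 2: at line 5 remove [cpo,ryrn] add [wnjm,rudp,dnijg] -> 12 lines: xxu awpwg smwj icec tlg qxp wnjm rudp dnijg nnta jefku xse
Hunk 3: at line 9 remove [nnta,jefku] add [fuzd,zmv,obte] -> 13 lines: xxu awpwg smwj icec tlg qxp wnjm rudp dnijg fuzd zmv obte xse
Hunk 4: at line 7 remove [dnijg,fuzd] add [tfh,wzs,njw] -> 14 lines: xxu awpwg smwj icec tlg qxp wnjm rudp tfh wzs njw zmv obte xse
Hunk 5: at line 8 remove [wzs,njw] add [uwbpp,ohqs,iibar] -> 15 lines: xxu awpwg smwj icec tlg qxp wnjm rudp tfh uwbpp ohqs iibar zmv obte xse
Final line 6: qxp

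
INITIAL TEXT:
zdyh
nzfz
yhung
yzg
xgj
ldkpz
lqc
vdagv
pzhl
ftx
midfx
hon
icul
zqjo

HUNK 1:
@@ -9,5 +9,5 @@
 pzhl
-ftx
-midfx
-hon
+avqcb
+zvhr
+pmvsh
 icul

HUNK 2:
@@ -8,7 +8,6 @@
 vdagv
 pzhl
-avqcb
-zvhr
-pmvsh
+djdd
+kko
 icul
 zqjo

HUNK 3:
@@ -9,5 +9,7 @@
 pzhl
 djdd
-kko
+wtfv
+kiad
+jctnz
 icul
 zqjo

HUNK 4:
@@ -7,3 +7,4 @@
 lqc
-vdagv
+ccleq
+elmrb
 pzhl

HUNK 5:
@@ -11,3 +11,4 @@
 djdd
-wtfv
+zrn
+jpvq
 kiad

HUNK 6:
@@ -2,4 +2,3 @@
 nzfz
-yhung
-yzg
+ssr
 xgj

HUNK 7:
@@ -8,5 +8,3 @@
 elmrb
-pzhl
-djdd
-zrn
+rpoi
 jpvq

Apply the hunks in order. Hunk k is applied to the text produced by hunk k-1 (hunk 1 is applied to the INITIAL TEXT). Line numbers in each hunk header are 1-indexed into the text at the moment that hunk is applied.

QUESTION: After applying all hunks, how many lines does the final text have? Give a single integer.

Answer: 14

Derivation:
Hunk 1: at line 9 remove [ftx,midfx,hon] add [avqcb,zvhr,pmvsh] -> 14 lines: zdyh nzfz yhung yzg xgj ldkpz lqc vdagv pzhl avqcb zvhr pmvsh icul zqjo
Hunk 2: at line 8 remove [avqcb,zvhr,pmvsh] add [djdd,kko] -> 13 lines: zdyh nzfz yhung yzg xgj ldkpz lqc vdagv pzhl djdd kko icul zqjo
Hunk 3: at line 9 remove [kko] add [wtfv,kiad,jctnz] -> 15 lines: zdyh nzfz yhung yzg xgj ldkpz lqc vdagv pzhl djdd wtfv kiad jctnz icul zqjo
Hunk 4: at line 7 remove [vdagv] add [ccleq,elmrb] -> 16 lines: zdyh nzfz yhung yzg xgj ldkpz lqc ccleq elmrb pzhl djdd wtfv kiad jctnz icul zqjo
Hunk 5: at line 11 remove [wtfv] add [zrn,jpvq] -> 17 lines: zdyh nzfz yhung yzg xgj ldkpz lqc ccleq elmrb pzhl djdd zrn jpvq kiad jctnz icul zqjo
Hunk 6: at line 2 remove [yhung,yzg] add [ssr] -> 16 lines: zdyh nzfz ssr xgj ldkpz lqc ccleq elmrb pzhl djdd zrn jpvq kiad jctnz icul zqjo
Hunk 7: at line 8 remove [pzhl,djdd,zrn] add [rpoi] -> 14 lines: zdyh nzfz ssr xgj ldkpz lqc ccleq elmrb rpoi jpvq kiad jctnz icul zqjo
Final line count: 14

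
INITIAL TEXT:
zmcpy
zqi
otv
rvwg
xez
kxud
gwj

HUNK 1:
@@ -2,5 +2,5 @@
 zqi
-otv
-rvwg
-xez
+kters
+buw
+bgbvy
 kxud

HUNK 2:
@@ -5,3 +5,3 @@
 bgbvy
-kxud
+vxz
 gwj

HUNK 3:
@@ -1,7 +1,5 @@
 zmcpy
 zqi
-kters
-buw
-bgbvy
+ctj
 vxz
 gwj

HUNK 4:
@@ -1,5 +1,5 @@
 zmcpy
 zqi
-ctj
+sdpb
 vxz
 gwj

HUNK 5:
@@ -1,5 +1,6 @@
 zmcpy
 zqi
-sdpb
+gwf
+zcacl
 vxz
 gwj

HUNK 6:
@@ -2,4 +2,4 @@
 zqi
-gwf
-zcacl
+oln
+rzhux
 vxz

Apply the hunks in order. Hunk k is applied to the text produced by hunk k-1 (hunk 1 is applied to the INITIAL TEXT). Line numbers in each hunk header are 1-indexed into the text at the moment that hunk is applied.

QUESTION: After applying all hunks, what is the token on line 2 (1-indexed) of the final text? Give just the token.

Answer: zqi

Derivation:
Hunk 1: at line 2 remove [otv,rvwg,xez] add [kters,buw,bgbvy] -> 7 lines: zmcpy zqi kters buw bgbvy kxud gwj
Hunk 2: at line 5 remove [kxud] add [vxz] -> 7 lines: zmcpy zqi kters buw bgbvy vxz gwj
Hunk 3: at line 1 remove [kters,buw,bgbvy] add [ctj] -> 5 lines: zmcpy zqi ctj vxz gwj
Hunk 4: at line 1 remove [ctj] add [sdpb] -> 5 lines: zmcpy zqi sdpb vxz gwj
Hunk 5: at line 1 remove [sdpb] add [gwf,zcacl] -> 6 lines: zmcpy zqi gwf zcacl vxz gwj
Hunk 6: at line 2 remove [gwf,zcacl] add [oln,rzhux] -> 6 lines: zmcpy zqi oln rzhux vxz gwj
Final line 2: zqi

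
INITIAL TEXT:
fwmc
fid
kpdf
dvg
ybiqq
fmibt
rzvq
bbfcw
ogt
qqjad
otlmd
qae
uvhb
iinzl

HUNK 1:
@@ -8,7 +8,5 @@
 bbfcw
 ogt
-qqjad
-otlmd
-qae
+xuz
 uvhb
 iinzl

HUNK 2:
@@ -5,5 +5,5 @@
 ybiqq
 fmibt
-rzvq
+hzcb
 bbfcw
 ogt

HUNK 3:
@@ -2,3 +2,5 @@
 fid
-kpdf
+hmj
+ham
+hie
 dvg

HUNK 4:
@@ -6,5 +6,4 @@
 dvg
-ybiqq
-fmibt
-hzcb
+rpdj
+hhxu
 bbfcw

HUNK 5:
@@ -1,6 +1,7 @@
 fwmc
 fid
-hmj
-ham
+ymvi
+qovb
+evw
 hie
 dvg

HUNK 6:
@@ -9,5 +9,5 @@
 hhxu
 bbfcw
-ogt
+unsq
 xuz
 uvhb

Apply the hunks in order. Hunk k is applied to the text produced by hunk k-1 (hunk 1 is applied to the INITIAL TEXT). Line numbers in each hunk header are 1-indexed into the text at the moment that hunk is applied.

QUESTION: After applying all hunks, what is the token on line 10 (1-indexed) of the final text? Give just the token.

Answer: bbfcw

Derivation:
Hunk 1: at line 8 remove [qqjad,otlmd,qae] add [xuz] -> 12 lines: fwmc fid kpdf dvg ybiqq fmibt rzvq bbfcw ogt xuz uvhb iinzl
Hunk 2: at line 5 remove [rzvq] add [hzcb] -> 12 lines: fwmc fid kpdf dvg ybiqq fmibt hzcb bbfcw ogt xuz uvhb iinzl
Hunk 3: at line 2 remove [kpdf] add [hmj,ham,hie] -> 14 lines: fwmc fid hmj ham hie dvg ybiqq fmibt hzcb bbfcw ogt xuz uvhb iinzl
Hunk 4: at line 6 remove [ybiqq,fmibt,hzcb] add [rpdj,hhxu] -> 13 lines: fwmc fid hmj ham hie dvg rpdj hhxu bbfcw ogt xuz uvhb iinzl
Hunk 5: at line 1 remove [hmj,ham] add [ymvi,qovb,evw] -> 14 lines: fwmc fid ymvi qovb evw hie dvg rpdj hhxu bbfcw ogt xuz uvhb iinzl
Hunk 6: at line 9 remove [ogt] add [unsq] -> 14 lines: fwmc fid ymvi qovb evw hie dvg rpdj hhxu bbfcw unsq xuz uvhb iinzl
Final line 10: bbfcw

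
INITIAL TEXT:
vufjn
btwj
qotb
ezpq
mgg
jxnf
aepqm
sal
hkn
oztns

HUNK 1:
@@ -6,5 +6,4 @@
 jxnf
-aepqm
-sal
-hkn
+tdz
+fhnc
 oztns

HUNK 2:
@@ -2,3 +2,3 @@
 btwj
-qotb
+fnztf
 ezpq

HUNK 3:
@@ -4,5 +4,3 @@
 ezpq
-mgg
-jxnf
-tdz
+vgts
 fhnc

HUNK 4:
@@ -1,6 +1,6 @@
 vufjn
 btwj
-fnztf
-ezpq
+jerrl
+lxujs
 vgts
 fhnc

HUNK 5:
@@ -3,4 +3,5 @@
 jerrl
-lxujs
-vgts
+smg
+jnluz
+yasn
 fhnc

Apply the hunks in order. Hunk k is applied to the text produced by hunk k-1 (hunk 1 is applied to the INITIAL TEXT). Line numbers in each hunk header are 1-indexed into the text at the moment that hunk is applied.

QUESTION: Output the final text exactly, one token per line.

Answer: vufjn
btwj
jerrl
smg
jnluz
yasn
fhnc
oztns

Derivation:
Hunk 1: at line 6 remove [aepqm,sal,hkn] add [tdz,fhnc] -> 9 lines: vufjn btwj qotb ezpq mgg jxnf tdz fhnc oztns
Hunk 2: at line 2 remove [qotb] add [fnztf] -> 9 lines: vufjn btwj fnztf ezpq mgg jxnf tdz fhnc oztns
Hunk 3: at line 4 remove [mgg,jxnf,tdz] add [vgts] -> 7 lines: vufjn btwj fnztf ezpq vgts fhnc oztns
Hunk 4: at line 1 remove [fnztf,ezpq] add [jerrl,lxujs] -> 7 lines: vufjn btwj jerrl lxujs vgts fhnc oztns
Hunk 5: at line 3 remove [lxujs,vgts] add [smg,jnluz,yasn] -> 8 lines: vufjn btwj jerrl smg jnluz yasn fhnc oztns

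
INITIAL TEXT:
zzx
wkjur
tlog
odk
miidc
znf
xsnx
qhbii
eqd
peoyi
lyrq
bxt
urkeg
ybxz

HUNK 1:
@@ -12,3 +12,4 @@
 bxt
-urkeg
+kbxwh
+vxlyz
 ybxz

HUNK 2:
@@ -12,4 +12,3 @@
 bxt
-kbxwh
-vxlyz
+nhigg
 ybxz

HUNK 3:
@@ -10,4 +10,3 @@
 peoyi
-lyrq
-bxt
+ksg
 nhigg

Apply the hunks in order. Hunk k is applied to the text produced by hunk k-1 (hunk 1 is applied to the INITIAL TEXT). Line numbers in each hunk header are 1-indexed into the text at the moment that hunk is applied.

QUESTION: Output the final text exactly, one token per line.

Answer: zzx
wkjur
tlog
odk
miidc
znf
xsnx
qhbii
eqd
peoyi
ksg
nhigg
ybxz

Derivation:
Hunk 1: at line 12 remove [urkeg] add [kbxwh,vxlyz] -> 15 lines: zzx wkjur tlog odk miidc znf xsnx qhbii eqd peoyi lyrq bxt kbxwh vxlyz ybxz
Hunk 2: at line 12 remove [kbxwh,vxlyz] add [nhigg] -> 14 lines: zzx wkjur tlog odk miidc znf xsnx qhbii eqd peoyi lyrq bxt nhigg ybxz
Hunk 3: at line 10 remove [lyrq,bxt] add [ksg] -> 13 lines: zzx wkjur tlog odk miidc znf xsnx qhbii eqd peoyi ksg nhigg ybxz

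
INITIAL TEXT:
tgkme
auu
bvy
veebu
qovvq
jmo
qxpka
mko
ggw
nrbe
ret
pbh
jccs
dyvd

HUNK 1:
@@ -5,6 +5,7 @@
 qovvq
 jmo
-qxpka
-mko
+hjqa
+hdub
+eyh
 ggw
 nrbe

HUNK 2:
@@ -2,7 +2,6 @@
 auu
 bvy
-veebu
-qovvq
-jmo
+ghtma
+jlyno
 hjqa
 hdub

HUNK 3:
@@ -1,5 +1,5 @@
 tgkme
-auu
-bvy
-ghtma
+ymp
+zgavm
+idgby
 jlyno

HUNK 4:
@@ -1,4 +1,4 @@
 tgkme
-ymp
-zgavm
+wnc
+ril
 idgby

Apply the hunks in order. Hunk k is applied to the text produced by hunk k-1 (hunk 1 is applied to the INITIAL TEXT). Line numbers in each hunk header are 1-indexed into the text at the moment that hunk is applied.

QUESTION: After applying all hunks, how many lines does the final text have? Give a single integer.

Answer: 14

Derivation:
Hunk 1: at line 5 remove [qxpka,mko] add [hjqa,hdub,eyh] -> 15 lines: tgkme auu bvy veebu qovvq jmo hjqa hdub eyh ggw nrbe ret pbh jccs dyvd
Hunk 2: at line 2 remove [veebu,qovvq,jmo] add [ghtma,jlyno] -> 14 lines: tgkme auu bvy ghtma jlyno hjqa hdub eyh ggw nrbe ret pbh jccs dyvd
Hunk 3: at line 1 remove [auu,bvy,ghtma] add [ymp,zgavm,idgby] -> 14 lines: tgkme ymp zgavm idgby jlyno hjqa hdub eyh ggw nrbe ret pbh jccs dyvd
Hunk 4: at line 1 remove [ymp,zgavm] add [wnc,ril] -> 14 lines: tgkme wnc ril idgby jlyno hjqa hdub eyh ggw nrbe ret pbh jccs dyvd
Final line count: 14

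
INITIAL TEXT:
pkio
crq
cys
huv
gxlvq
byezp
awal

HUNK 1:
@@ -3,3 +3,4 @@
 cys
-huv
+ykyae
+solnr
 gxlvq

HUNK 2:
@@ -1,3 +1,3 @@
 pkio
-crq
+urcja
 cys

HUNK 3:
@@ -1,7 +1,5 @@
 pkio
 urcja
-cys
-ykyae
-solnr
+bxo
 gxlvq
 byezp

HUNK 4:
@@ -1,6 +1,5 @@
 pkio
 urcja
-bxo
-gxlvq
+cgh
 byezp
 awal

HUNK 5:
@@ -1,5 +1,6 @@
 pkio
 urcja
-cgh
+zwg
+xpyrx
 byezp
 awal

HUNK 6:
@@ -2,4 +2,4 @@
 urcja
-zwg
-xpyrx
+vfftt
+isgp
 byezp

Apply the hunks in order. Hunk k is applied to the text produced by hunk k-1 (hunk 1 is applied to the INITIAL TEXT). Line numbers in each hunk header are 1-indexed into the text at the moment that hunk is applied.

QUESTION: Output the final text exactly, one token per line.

Hunk 1: at line 3 remove [huv] add [ykyae,solnr] -> 8 lines: pkio crq cys ykyae solnr gxlvq byezp awal
Hunk 2: at line 1 remove [crq] add [urcja] -> 8 lines: pkio urcja cys ykyae solnr gxlvq byezp awal
Hunk 3: at line 1 remove [cys,ykyae,solnr] add [bxo] -> 6 lines: pkio urcja bxo gxlvq byezp awal
Hunk 4: at line 1 remove [bxo,gxlvq] add [cgh] -> 5 lines: pkio urcja cgh byezp awal
Hunk 5: at line 1 remove [cgh] add [zwg,xpyrx] -> 6 lines: pkio urcja zwg xpyrx byezp awal
Hunk 6: at line 2 remove [zwg,xpyrx] add [vfftt,isgp] -> 6 lines: pkio urcja vfftt isgp byezp awal

Answer: pkio
urcja
vfftt
isgp
byezp
awal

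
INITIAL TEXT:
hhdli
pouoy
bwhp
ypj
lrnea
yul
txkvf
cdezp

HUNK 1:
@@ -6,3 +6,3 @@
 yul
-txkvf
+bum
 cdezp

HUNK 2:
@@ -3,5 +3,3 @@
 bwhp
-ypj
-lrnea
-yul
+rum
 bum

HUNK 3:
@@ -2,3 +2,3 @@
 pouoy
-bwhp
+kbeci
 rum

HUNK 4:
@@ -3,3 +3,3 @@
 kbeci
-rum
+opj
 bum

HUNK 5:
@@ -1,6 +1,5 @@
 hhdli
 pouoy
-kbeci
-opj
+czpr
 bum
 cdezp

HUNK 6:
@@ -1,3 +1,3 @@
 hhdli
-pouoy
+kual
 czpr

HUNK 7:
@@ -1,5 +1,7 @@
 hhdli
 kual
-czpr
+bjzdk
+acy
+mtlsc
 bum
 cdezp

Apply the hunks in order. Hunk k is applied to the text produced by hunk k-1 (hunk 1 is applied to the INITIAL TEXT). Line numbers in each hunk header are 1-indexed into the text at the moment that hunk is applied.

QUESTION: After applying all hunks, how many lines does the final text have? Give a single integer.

Hunk 1: at line 6 remove [txkvf] add [bum] -> 8 lines: hhdli pouoy bwhp ypj lrnea yul bum cdezp
Hunk 2: at line 3 remove [ypj,lrnea,yul] add [rum] -> 6 lines: hhdli pouoy bwhp rum bum cdezp
Hunk 3: at line 2 remove [bwhp] add [kbeci] -> 6 lines: hhdli pouoy kbeci rum bum cdezp
Hunk 4: at line 3 remove [rum] add [opj] -> 6 lines: hhdli pouoy kbeci opj bum cdezp
Hunk 5: at line 1 remove [kbeci,opj] add [czpr] -> 5 lines: hhdli pouoy czpr bum cdezp
Hunk 6: at line 1 remove [pouoy] add [kual] -> 5 lines: hhdli kual czpr bum cdezp
Hunk 7: at line 1 remove [czpr] add [bjzdk,acy,mtlsc] -> 7 lines: hhdli kual bjzdk acy mtlsc bum cdezp
Final line count: 7

Answer: 7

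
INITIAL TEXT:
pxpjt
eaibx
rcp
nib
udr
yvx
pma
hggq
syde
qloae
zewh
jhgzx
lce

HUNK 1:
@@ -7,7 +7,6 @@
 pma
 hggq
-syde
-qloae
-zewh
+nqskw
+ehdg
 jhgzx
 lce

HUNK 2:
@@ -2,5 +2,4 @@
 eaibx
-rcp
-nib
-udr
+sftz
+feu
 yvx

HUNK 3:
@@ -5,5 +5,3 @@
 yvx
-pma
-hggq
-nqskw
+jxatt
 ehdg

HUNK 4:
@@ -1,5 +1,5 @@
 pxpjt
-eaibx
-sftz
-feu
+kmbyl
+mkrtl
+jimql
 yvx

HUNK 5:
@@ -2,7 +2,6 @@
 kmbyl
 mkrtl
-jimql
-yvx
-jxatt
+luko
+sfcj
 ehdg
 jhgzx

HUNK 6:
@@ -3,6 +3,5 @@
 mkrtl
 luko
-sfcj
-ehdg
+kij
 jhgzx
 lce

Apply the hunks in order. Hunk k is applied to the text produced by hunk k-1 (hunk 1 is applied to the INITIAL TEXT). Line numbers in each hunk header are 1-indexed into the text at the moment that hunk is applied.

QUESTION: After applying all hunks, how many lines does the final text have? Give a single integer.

Answer: 7

Derivation:
Hunk 1: at line 7 remove [syde,qloae,zewh] add [nqskw,ehdg] -> 12 lines: pxpjt eaibx rcp nib udr yvx pma hggq nqskw ehdg jhgzx lce
Hunk 2: at line 2 remove [rcp,nib,udr] add [sftz,feu] -> 11 lines: pxpjt eaibx sftz feu yvx pma hggq nqskw ehdg jhgzx lce
Hunk 3: at line 5 remove [pma,hggq,nqskw] add [jxatt] -> 9 lines: pxpjt eaibx sftz feu yvx jxatt ehdg jhgzx lce
Hunk 4: at line 1 remove [eaibx,sftz,feu] add [kmbyl,mkrtl,jimql] -> 9 lines: pxpjt kmbyl mkrtl jimql yvx jxatt ehdg jhgzx lce
Hunk 5: at line 2 remove [jimql,yvx,jxatt] add [luko,sfcj] -> 8 lines: pxpjt kmbyl mkrtl luko sfcj ehdg jhgzx lce
Hunk 6: at line 3 remove [sfcj,ehdg] add [kij] -> 7 lines: pxpjt kmbyl mkrtl luko kij jhgzx lce
Final line count: 7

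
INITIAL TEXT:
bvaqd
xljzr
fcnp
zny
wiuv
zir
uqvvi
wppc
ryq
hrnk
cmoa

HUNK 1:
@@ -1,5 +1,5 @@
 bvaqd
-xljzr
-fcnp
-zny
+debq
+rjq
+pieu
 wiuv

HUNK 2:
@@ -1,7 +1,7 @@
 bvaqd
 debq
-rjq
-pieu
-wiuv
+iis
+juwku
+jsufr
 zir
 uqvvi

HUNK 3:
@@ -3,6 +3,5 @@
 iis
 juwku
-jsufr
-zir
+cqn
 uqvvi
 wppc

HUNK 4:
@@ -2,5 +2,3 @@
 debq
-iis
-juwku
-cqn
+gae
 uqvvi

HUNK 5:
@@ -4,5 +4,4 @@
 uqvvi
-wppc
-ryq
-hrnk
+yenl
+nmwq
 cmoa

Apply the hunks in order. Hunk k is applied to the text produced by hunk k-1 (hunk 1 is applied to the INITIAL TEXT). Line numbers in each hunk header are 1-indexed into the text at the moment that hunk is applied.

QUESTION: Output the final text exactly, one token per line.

Answer: bvaqd
debq
gae
uqvvi
yenl
nmwq
cmoa

Derivation:
Hunk 1: at line 1 remove [xljzr,fcnp,zny] add [debq,rjq,pieu] -> 11 lines: bvaqd debq rjq pieu wiuv zir uqvvi wppc ryq hrnk cmoa
Hunk 2: at line 1 remove [rjq,pieu,wiuv] add [iis,juwku,jsufr] -> 11 lines: bvaqd debq iis juwku jsufr zir uqvvi wppc ryq hrnk cmoa
Hunk 3: at line 3 remove [jsufr,zir] add [cqn] -> 10 lines: bvaqd debq iis juwku cqn uqvvi wppc ryq hrnk cmoa
Hunk 4: at line 2 remove [iis,juwku,cqn] add [gae] -> 8 lines: bvaqd debq gae uqvvi wppc ryq hrnk cmoa
Hunk 5: at line 4 remove [wppc,ryq,hrnk] add [yenl,nmwq] -> 7 lines: bvaqd debq gae uqvvi yenl nmwq cmoa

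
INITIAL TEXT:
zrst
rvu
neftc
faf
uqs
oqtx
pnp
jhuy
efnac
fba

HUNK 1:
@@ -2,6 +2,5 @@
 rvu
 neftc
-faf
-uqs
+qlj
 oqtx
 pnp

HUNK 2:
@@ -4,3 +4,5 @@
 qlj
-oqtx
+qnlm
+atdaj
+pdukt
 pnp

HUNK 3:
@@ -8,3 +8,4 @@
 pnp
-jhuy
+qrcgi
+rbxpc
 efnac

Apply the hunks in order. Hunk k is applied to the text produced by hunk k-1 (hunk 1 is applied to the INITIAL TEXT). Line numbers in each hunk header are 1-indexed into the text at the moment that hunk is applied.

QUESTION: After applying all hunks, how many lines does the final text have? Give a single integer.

Hunk 1: at line 2 remove [faf,uqs] add [qlj] -> 9 lines: zrst rvu neftc qlj oqtx pnp jhuy efnac fba
Hunk 2: at line 4 remove [oqtx] add [qnlm,atdaj,pdukt] -> 11 lines: zrst rvu neftc qlj qnlm atdaj pdukt pnp jhuy efnac fba
Hunk 3: at line 8 remove [jhuy] add [qrcgi,rbxpc] -> 12 lines: zrst rvu neftc qlj qnlm atdaj pdukt pnp qrcgi rbxpc efnac fba
Final line count: 12

Answer: 12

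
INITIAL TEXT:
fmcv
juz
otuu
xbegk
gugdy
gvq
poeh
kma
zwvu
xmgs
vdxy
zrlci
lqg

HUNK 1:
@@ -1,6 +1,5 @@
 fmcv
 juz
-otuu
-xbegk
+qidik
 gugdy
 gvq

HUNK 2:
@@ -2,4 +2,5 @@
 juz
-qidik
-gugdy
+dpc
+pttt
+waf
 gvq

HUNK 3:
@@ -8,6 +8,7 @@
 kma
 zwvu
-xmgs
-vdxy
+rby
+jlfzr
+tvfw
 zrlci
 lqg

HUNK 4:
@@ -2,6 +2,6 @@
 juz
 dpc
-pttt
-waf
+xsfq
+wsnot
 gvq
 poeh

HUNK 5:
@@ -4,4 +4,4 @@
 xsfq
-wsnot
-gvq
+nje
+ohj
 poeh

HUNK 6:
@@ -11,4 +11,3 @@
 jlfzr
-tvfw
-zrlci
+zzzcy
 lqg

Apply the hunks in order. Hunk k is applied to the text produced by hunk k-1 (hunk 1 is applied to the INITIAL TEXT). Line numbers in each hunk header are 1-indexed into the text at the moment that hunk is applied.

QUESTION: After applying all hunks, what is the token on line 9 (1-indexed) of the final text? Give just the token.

Answer: zwvu

Derivation:
Hunk 1: at line 1 remove [otuu,xbegk] add [qidik] -> 12 lines: fmcv juz qidik gugdy gvq poeh kma zwvu xmgs vdxy zrlci lqg
Hunk 2: at line 2 remove [qidik,gugdy] add [dpc,pttt,waf] -> 13 lines: fmcv juz dpc pttt waf gvq poeh kma zwvu xmgs vdxy zrlci lqg
Hunk 3: at line 8 remove [xmgs,vdxy] add [rby,jlfzr,tvfw] -> 14 lines: fmcv juz dpc pttt waf gvq poeh kma zwvu rby jlfzr tvfw zrlci lqg
Hunk 4: at line 2 remove [pttt,waf] add [xsfq,wsnot] -> 14 lines: fmcv juz dpc xsfq wsnot gvq poeh kma zwvu rby jlfzr tvfw zrlci lqg
Hunk 5: at line 4 remove [wsnot,gvq] add [nje,ohj] -> 14 lines: fmcv juz dpc xsfq nje ohj poeh kma zwvu rby jlfzr tvfw zrlci lqg
Hunk 6: at line 11 remove [tvfw,zrlci] add [zzzcy] -> 13 lines: fmcv juz dpc xsfq nje ohj poeh kma zwvu rby jlfzr zzzcy lqg
Final line 9: zwvu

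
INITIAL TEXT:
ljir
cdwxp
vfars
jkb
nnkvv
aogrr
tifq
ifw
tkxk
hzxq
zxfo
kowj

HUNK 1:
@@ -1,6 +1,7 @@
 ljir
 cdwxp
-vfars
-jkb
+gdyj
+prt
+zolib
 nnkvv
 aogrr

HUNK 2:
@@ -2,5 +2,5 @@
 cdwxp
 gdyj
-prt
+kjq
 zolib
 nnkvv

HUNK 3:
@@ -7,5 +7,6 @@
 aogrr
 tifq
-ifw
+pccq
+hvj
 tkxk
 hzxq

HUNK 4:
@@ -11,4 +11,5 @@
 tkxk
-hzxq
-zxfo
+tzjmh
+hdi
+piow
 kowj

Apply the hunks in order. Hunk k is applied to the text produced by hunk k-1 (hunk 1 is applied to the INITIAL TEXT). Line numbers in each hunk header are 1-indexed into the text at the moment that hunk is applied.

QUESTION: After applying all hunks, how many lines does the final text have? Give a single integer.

Hunk 1: at line 1 remove [vfars,jkb] add [gdyj,prt,zolib] -> 13 lines: ljir cdwxp gdyj prt zolib nnkvv aogrr tifq ifw tkxk hzxq zxfo kowj
Hunk 2: at line 2 remove [prt] add [kjq] -> 13 lines: ljir cdwxp gdyj kjq zolib nnkvv aogrr tifq ifw tkxk hzxq zxfo kowj
Hunk 3: at line 7 remove [ifw] add [pccq,hvj] -> 14 lines: ljir cdwxp gdyj kjq zolib nnkvv aogrr tifq pccq hvj tkxk hzxq zxfo kowj
Hunk 4: at line 11 remove [hzxq,zxfo] add [tzjmh,hdi,piow] -> 15 lines: ljir cdwxp gdyj kjq zolib nnkvv aogrr tifq pccq hvj tkxk tzjmh hdi piow kowj
Final line count: 15

Answer: 15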